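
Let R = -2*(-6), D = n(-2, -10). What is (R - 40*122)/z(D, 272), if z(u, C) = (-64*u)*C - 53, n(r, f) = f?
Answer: -4868/174027 ≈ -0.027973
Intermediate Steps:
D = -10
R = 12
z(u, C) = -53 - 64*C*u (z(u, C) = -64*C*u - 53 = -53 - 64*C*u)
(R - 40*122)/z(D, 272) = (12 - 40*122)/(-53 - 64*272*(-10)) = (12 - 4880)/(-53 + 174080) = -4868/174027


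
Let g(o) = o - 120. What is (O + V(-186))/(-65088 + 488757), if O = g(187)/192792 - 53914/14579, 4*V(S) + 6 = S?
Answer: -145307510359/1190812630309992 ≈ -0.00012202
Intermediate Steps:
g(o) = -120 + o
V(S) = -3/2 + S/4
O = -10393211095/2810714568 (O = (-120 + 187)/192792 - 53914/14579 = 67*(1/192792) - 53914*1/14579 = 67/192792 - 53914/14579 = -10393211095/2810714568 ≈ -3.6977)
(O + V(-186))/(-65088 + 488757) = (-10393211095/2810714568 + (-3/2 + (¼)*(-186)))/(-65088 + 488757) = (-10393211095/2810714568 + (-3/2 - 93/2))/423669 = (-10393211095/2810714568 - 48)*(1/423669) = -145307510359/2810714568*1/423669 = -145307510359/1190812630309992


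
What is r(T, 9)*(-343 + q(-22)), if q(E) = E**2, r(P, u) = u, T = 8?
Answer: 1269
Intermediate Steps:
r(T, 9)*(-343 + q(-22)) = 9*(-343 + (-22)**2) = 9*(-343 + 484) = 9*141 = 1269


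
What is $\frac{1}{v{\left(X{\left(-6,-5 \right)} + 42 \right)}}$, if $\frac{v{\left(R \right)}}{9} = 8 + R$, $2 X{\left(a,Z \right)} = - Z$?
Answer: $\frac{2}{945} \approx 0.0021164$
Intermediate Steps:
$X{\left(a,Z \right)} = - \frac{Z}{2}$ ($X{\left(a,Z \right)} = \frac{\left(-1\right) Z}{2} = - \frac{Z}{2}$)
$v{\left(R \right)} = 72 + 9 R$ ($v{\left(R \right)} = 9 \left(8 + R\right) = 72 + 9 R$)
$\frac{1}{v{\left(X{\left(-6,-5 \right)} + 42 \right)}} = \frac{1}{72 + 9 \left(\left(- \frac{1}{2}\right) \left(-5\right) + 42\right)} = \frac{1}{72 + 9 \left(\frac{5}{2} + 42\right)} = \frac{1}{72 + 9 \cdot \frac{89}{2}} = \frac{1}{72 + \frac{801}{2}} = \frac{1}{\frac{945}{2}} = \frac{2}{945}$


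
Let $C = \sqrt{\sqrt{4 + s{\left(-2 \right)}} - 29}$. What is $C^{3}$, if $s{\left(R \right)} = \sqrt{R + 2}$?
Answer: $- 81 i \sqrt{3} \approx - 140.3 i$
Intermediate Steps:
$s{\left(R \right)} = \sqrt{2 + R}$
$C = 3 i \sqrt{3}$ ($C = \sqrt{\sqrt{4 + \sqrt{2 - 2}} - 29} = \sqrt{\sqrt{4 + \sqrt{0}} - 29} = \sqrt{\sqrt{4 + 0} - 29} = \sqrt{\sqrt{4} - 29} = \sqrt{2 - 29} = \sqrt{-27} = 3 i \sqrt{3} \approx 5.1962 i$)
$C^{3} = \left(3 i \sqrt{3}\right)^{3} = - 81 i \sqrt{3}$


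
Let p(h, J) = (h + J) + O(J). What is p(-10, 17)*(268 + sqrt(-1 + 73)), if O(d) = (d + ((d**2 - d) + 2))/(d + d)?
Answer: 70886/17 + 1587*sqrt(2)/17 ≈ 4301.8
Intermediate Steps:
O(d) = (2 + d**2)/(2*d) (O(d) = (d + (2 + d**2 - d))/((2*d)) = (2 + d**2)*(1/(2*d)) = (2 + d**2)/(2*d))
p(h, J) = h + 1/J + 3*J/2 (p(h, J) = (h + J) + (1/J + J/2) = (J + h) + (1/J + J/2) = h + 1/J + 3*J/2)
p(-10, 17)*(268 + sqrt(-1 + 73)) = (-10 + 1/17 + (3/2)*17)*(268 + sqrt(-1 + 73)) = (-10 + 1/17 + 51/2)*(268 + sqrt(72)) = 529*(268 + 6*sqrt(2))/34 = 70886/17 + 1587*sqrt(2)/17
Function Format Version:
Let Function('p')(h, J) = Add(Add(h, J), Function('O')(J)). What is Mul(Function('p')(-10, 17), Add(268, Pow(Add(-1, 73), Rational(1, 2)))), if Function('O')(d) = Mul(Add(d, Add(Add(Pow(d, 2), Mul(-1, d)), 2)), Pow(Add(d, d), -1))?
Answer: Add(Rational(70886, 17), Mul(Rational(1587, 17), Pow(2, Rational(1, 2)))) ≈ 4301.8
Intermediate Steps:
Function('O')(d) = Mul(Rational(1, 2), Pow(d, -1), Add(2, Pow(d, 2))) (Function('O')(d) = Mul(Add(d, Add(2, Pow(d, 2), Mul(-1, d))), Pow(Mul(2, d), -1)) = Mul(Add(2, Pow(d, 2)), Mul(Rational(1, 2), Pow(d, -1))) = Mul(Rational(1, 2), Pow(d, -1), Add(2, Pow(d, 2))))
Function('p')(h, J) = Add(h, Pow(J, -1), Mul(Rational(3, 2), J)) (Function('p')(h, J) = Add(Add(h, J), Add(Pow(J, -1), Mul(Rational(1, 2), J))) = Add(Add(J, h), Add(Pow(J, -1), Mul(Rational(1, 2), J))) = Add(h, Pow(J, -1), Mul(Rational(3, 2), J)))
Mul(Function('p')(-10, 17), Add(268, Pow(Add(-1, 73), Rational(1, 2)))) = Mul(Add(-10, Pow(17, -1), Mul(Rational(3, 2), 17)), Add(268, Pow(Add(-1, 73), Rational(1, 2)))) = Mul(Add(-10, Rational(1, 17), Rational(51, 2)), Add(268, Pow(72, Rational(1, 2)))) = Mul(Rational(529, 34), Add(268, Mul(6, Pow(2, Rational(1, 2))))) = Add(Rational(70886, 17), Mul(Rational(1587, 17), Pow(2, Rational(1, 2))))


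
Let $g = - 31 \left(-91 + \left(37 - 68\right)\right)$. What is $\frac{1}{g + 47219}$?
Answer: $\frac{1}{51001} \approx 1.9607 \cdot 10^{-5}$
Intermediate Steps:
$g = 3782$ ($g = - 31 \left(-91 - 31\right) = \left(-31\right) \left(-122\right) = 3782$)
$\frac{1}{g + 47219} = \frac{1}{3782 + 47219} = \frac{1}{51001}$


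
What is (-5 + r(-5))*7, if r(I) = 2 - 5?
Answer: -56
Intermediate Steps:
r(I) = -3
(-5 + r(-5))*7 = (-5 - 3)*7 = -8*7 = -56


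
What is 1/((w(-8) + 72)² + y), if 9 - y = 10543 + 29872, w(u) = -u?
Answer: -1/34006 ≈ -2.9407e-5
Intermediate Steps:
y = -40406 (y = 9 - (10543 + 29872) = 9 - 1*40415 = 9 - 40415 = -40406)
1/((w(-8) + 72)² + y) = 1/((-1*(-8) + 72)² - 40406) = 1/((8 + 72)² - 40406) = 1/(80² - 40406) = 1/(6400 - 40406) = 1/(-34006) = -1/34006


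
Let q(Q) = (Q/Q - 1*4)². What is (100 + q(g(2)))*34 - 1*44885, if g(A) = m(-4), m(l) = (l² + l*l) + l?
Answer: -41179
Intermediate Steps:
m(l) = l + 2*l² (m(l) = (l² + l²) + l = 2*l² + l = l + 2*l²)
g(A) = 28 (g(A) = -4*(1 + 2*(-4)) = -4*(1 - 8) = -4*(-7) = 28)
q(Q) = 9 (q(Q) = (1 - 4)² = (-3)² = 9)
(100 + q(g(2)))*34 - 1*44885 = (100 + 9)*34 - 1*44885 = 109*34 - 44885 = 3706 - 44885 = -41179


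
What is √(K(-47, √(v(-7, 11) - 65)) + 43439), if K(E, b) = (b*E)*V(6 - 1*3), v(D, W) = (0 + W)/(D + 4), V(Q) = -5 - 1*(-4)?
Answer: √(390951 + 141*I*√618)/3 ≈ 208.42 + 0.93432*I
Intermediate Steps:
V(Q) = -1 (V(Q) = -5 + 4 = -1)
v(D, W) = W/(4 + D)
K(E, b) = -E*b (K(E, b) = (b*E)*(-1) = (E*b)*(-1) = -E*b)
√(K(-47, √(v(-7, 11) - 65)) + 43439) = √(-1*(-47)*√(11/(4 - 7) - 65) + 43439) = √(-1*(-47)*√(11/(-3) - 65) + 43439) = √(-1*(-47)*√(11*(-⅓) - 65) + 43439) = √(-1*(-47)*√(-11/3 - 65) + 43439) = √(-1*(-47)*√(-206/3) + 43439) = √(-1*(-47)*I*√618/3 + 43439) = √(47*I*√618/3 + 43439) = √(43439 + 47*I*√618/3)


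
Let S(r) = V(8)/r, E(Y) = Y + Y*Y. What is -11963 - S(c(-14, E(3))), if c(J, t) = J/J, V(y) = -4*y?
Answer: -11931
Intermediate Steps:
E(Y) = Y + Y²
c(J, t) = 1
S(r) = -32/r (S(r) = (-4*8)/r = -32/r)
-11963 - S(c(-14, E(3))) = -11963 - (-32)/1 = -11963 - (-32) = -11963 - 1*(-32) = -11963 + 32 = -11931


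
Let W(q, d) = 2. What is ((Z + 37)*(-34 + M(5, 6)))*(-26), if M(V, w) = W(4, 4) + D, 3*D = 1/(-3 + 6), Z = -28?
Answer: 7462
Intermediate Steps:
D = 1/9 (D = 1/(3*(-3 + 6)) = (1/3)/3 = (1/3)*(1/3) = 1/9 ≈ 0.11111)
M(V, w) = 19/9 (M(V, w) = 2 + 1/9 = 19/9)
((Z + 37)*(-34 + M(5, 6)))*(-26) = ((-28 + 37)*(-34 + 19/9))*(-26) = (9*(-287/9))*(-26) = -287*(-26) = 7462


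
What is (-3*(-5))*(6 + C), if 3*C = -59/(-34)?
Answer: 3355/34 ≈ 98.677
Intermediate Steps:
C = 59/102 (C = (-59/(-34))/3 = (-59*(-1/34))/3 = (1/3)*(59/34) = 59/102 ≈ 0.57843)
(-3*(-5))*(6 + C) = (-3*(-5))*(6 + 59/102) = 15*(671/102) = 3355/34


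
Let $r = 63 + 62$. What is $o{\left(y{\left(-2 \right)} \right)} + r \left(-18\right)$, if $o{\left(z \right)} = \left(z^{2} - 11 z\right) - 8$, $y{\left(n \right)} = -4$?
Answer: $-2198$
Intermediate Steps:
$r = 125$
$o{\left(z \right)} = -8 + z^{2} - 11 z$
$o{\left(y{\left(-2 \right)} \right)} + r \left(-18\right) = \left(-8 + \left(-4\right)^{2} - -44\right) + 125 \left(-18\right) = \left(-8 + 16 + 44\right) - 2250 = 52 - 2250 = -2198$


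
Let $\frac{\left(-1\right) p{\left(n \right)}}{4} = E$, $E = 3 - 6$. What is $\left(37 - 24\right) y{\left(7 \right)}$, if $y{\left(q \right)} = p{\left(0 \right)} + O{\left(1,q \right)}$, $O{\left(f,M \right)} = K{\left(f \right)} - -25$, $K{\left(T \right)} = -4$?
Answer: $429$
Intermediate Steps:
$E = -3$ ($E = 3 - 6 = -3$)
$O{\left(f,M \right)} = 21$ ($O{\left(f,M \right)} = -4 - -25 = -4 + 25 = 21$)
$p{\left(n \right)} = 12$ ($p{\left(n \right)} = \left(-4\right) \left(-3\right) = 12$)
$y{\left(q \right)} = 33$ ($y{\left(q \right)} = 12 + 21 = 33$)
$\left(37 - 24\right) y{\left(7 \right)} = \left(37 - 24\right) 33 = 13 \cdot 33 = 429$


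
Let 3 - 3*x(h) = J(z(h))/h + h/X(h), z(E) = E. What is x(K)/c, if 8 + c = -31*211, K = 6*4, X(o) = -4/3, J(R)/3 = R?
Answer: -2/2183 ≈ -0.00091617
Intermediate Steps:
J(R) = 3*R
X(o) = -4/3 (X(o) = -4*1/3 = -4/3)
K = 24
c = -6549 (c = -8 - 31*211 = -8 - 6541 = -6549)
x(h) = h/4 (x(h) = 1 - ((3*h)/h + h/(-4/3))/3 = 1 - (3 + h*(-3/4))/3 = 1 - (3 - 3*h/4)/3 = 1 + (-1 + h/4) = h/4)
x(K)/c = ((1/4)*24)/(-6549) = 6*(-1/6549) = -2/2183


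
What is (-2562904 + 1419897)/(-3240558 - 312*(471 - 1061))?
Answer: 1143007/3056478 ≈ 0.37396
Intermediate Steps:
(-2562904 + 1419897)/(-3240558 - 312*(471 - 1061)) = -1143007/(-3240558 - 312*(-590)) = -1143007/(-3240558 + 184080) = -1143007/(-3056478) = -1143007*(-1/3056478) = 1143007/3056478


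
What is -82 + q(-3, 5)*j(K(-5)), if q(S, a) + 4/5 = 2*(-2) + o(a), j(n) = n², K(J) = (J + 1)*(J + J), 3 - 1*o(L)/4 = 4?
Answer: -14162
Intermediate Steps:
o(L) = -4 (o(L) = 12 - 4*4 = 12 - 16 = -4)
K(J) = 2*J*(1 + J) (K(J) = (1 + J)*(2*J) = 2*J*(1 + J))
q(S, a) = -44/5 (q(S, a) = -⅘ + (2*(-2) - 4) = -⅘ + (-4 - 4) = -⅘ - 8 = -44/5)
-82 + q(-3, 5)*j(K(-5)) = -82 - 44*100*(1 - 5)²/5 = -82 - 44*(2*(-5)*(-4))²/5 = -82 - 44/5*40² = -82 - 44/5*1600 = -82 - 14080 = -14162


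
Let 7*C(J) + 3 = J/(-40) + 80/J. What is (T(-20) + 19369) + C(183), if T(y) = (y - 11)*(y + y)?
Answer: 1055952911/51240 ≈ 20608.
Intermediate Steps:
C(J) = -3/7 - J/280 + 80/(7*J) (C(J) = -3/7 + (J/(-40) + 80/J)/7 = -3/7 + (J*(-1/40) + 80/J)/7 = -3/7 + (-J/40 + 80/J)/7 = -3/7 + (80/J - J/40)/7 = -3/7 + (-J/280 + 80/(7*J)) = -3/7 - J/280 + 80/(7*J))
T(y) = 2*y*(-11 + y) (T(y) = (-11 + y)*(2*y) = 2*y*(-11 + y))
(T(-20) + 19369) + C(183) = (2*(-20)*(-11 - 20) + 19369) + (1/280)*(3200 - 1*183*(120 + 183))/183 = (2*(-20)*(-31) + 19369) + (1/280)*(1/183)*(3200 - 1*183*303) = (1240 + 19369) + (1/280)*(1/183)*(3200 - 55449) = 20609 + (1/280)*(1/183)*(-52249) = 20609 - 52249/51240 = 1055952911/51240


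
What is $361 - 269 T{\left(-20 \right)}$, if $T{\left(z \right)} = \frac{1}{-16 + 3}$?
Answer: $\frac{4962}{13} \approx 381.69$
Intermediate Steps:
$T{\left(z \right)} = - \frac{1}{13}$ ($T{\left(z \right)} = \frac{1}{-13} = - \frac{1}{13}$)
$361 - 269 T{\left(-20 \right)} = 361 - - \frac{269}{13} = 361 + \frac{269}{13} = \frac{4962}{13}$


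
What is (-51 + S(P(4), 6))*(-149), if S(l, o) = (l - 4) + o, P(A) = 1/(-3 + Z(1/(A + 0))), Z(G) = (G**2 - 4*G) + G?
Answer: 433143/59 ≈ 7341.4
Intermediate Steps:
Z(G) = G**2 - 3*G
P(A) = 1/(-3 + (-3 + 1/A)/A) (P(A) = 1/(-3 + (-3 + 1/(A + 0))/(A + 0)) = 1/(-3 + (-3 + 1/A)/A))
S(l, o) = -4 + l + o (S(l, o) = (-4 + l) + o = -4 + l + o)
(-51 + S(P(4), 6))*(-149) = (-51 + (-4 - 1*4**2/(-1 + 3*4 + 3*4**2) + 6))*(-149) = (-51 + (-4 - 1*16/(-1 + 12 + 3*16) + 6))*(-149) = (-51 + (-4 - 1*16/(-1 + 12 + 48) + 6))*(-149) = (-51 + (-4 - 1*16/59 + 6))*(-149) = (-51 + (-4 - 1*16*1/59 + 6))*(-149) = (-51 + (-4 - 16/59 + 6))*(-149) = (-51 + 102/59)*(-149) = -2907/59*(-149) = 433143/59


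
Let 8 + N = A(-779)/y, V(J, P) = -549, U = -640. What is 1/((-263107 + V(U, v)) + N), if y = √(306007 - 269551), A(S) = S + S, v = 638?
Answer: -2403033696/633593475815303 + 5453*√186/633593475815303 ≈ -3.7926e-6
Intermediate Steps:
A(S) = 2*S
y = 14*√186 (y = √36456 = 14*√186 ≈ 190.93)
N = -8 - 779*√186/1302 (N = -8 + (2*(-779))/((14*√186)) = -8 - 779*√186/1302 ≈ -16.160)
1/((-263107 + V(U, v)) + N) = 1/((-263107 - 549) + (-8 - 779*√186/1302)) = 1/(-263656 + (-8 - 779*√186/1302)) = 1/(-263664 - 779*√186/1302)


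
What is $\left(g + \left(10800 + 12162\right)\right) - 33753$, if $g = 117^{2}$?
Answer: $2898$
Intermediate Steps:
$g = 13689$
$\left(g + \left(10800 + 12162\right)\right) - 33753 = \left(13689 + \left(10800 + 12162\right)\right) - 33753 = \left(13689 + 22962\right) - 33753 = 36651 - 33753 = 2898$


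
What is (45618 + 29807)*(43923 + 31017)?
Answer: 5652349500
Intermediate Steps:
(45618 + 29807)*(43923 + 31017) = 75425*74940 = 5652349500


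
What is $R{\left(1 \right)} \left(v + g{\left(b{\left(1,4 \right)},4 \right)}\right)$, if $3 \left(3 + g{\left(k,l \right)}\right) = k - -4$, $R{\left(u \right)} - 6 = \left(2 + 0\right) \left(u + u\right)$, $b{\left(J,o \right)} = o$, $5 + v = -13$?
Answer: $- \frac{550}{3} \approx -183.33$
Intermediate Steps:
$v = -18$ ($v = -5 - 13 = -18$)
$R{\left(u \right)} = 6 + 4 u$ ($R{\left(u \right)} = 6 + \left(2 + 0\right) \left(u + u\right) = 6 + 2 \cdot 2 u = 6 + 4 u$)
$g{\left(k,l \right)} = - \frac{5}{3} + \frac{k}{3}$ ($g{\left(k,l \right)} = -3 + \frac{k - -4}{3} = -3 + \frac{k + 4}{3} = -3 + \frac{4 + k}{3} = -3 + \left(\frac{4}{3} + \frac{k}{3}\right) = - \frac{5}{3} + \frac{k}{3}$)
$R{\left(1 \right)} \left(v + g{\left(b{\left(1,4 \right)},4 \right)}\right) = \left(6 + 4 \cdot 1\right) \left(-18 + \left(- \frac{5}{3} + \frac{1}{3} \cdot 4\right)\right) = \left(6 + 4\right) \left(-18 + \left(- \frac{5}{3} + \frac{4}{3}\right)\right) = 10 \left(-18 - \frac{1}{3}\right) = 10 \left(- \frac{55}{3}\right) = - \frac{550}{3}$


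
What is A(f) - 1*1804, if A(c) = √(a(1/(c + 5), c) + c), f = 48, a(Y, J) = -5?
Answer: -1804 + √43 ≈ -1797.4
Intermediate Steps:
A(c) = √(-5 + c)
A(f) - 1*1804 = √(-5 + 48) - 1*1804 = √43 - 1804 = -1804 + √43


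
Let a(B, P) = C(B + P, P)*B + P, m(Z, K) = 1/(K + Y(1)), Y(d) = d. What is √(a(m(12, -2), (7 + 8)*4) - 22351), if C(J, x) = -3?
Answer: 4*I*√1393 ≈ 149.29*I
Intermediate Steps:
m(Z, K) = 1/(1 + K) (m(Z, K) = 1/(K + 1) = 1/(1 + K))
a(B, P) = P - 3*B (a(B, P) = -3*B + P = P - 3*B)
√(a(m(12, -2), (7 + 8)*4) - 22351) = √(((7 + 8)*4 - 3/(1 - 2)) - 22351) = √((15*4 - 3/(-1)) - 22351) = √((60 - 3*(-1)) - 22351) = √((60 + 3) - 22351) = √(63 - 22351) = √(-22288) = 4*I*√1393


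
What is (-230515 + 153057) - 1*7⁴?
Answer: -79859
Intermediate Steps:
(-230515 + 153057) - 1*7⁴ = -77458 - 1*2401 = -77458 - 2401 = -79859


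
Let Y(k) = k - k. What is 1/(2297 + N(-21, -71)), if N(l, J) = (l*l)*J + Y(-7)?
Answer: -1/29014 ≈ -3.4466e-5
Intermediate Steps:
Y(k) = 0
N(l, J) = J*l² (N(l, J) = (l*l)*J + 0 = l²*J + 0 = J*l² + 0 = J*l²)
1/(2297 + N(-21, -71)) = 1/(2297 - 71*(-21)²) = 1/(2297 - 71*441) = 1/(2297 - 31311) = 1/(-29014) = -1/29014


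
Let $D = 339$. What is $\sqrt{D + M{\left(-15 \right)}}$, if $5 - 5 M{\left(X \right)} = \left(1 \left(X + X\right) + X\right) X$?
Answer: $\sqrt{205} \approx 14.318$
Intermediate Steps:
$M{\left(X \right)} = 1 - \frac{3 X^{2}}{5}$ ($M{\left(X \right)} = 1 - \frac{\left(1 \left(X + X\right) + X\right) X}{5} = 1 - \frac{\left(1 \cdot 2 X + X\right) X}{5} = 1 - \frac{\left(2 X + X\right) X}{5} = 1 - \frac{3 X X}{5} = 1 - \frac{3 X^{2}}{5}$)
$\sqrt{D + M{\left(-15 \right)}} = \sqrt{339 + \left(1 - \frac{3 \left(-15\right)^{2}}{5}\right)} = \sqrt{339 + \left(1 - 135\right)} = \sqrt{339 - 134} = \sqrt{205}$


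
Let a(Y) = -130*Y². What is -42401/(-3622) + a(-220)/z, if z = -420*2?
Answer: 570631021/76062 ≈ 7502.2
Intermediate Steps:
z = -840
-42401/(-3622) + a(-220)/z = -42401/(-3622) - 130*(-220)²/(-840) = -42401*(-1/3622) - 130*48400*(-1/840) = 42401/3622 - 6292000*(-1/840) = 42401/3622 + 157300/21 = 570631021/76062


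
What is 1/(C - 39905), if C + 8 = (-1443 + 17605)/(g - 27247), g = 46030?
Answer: -18783/749669717 ≈ -2.5055e-5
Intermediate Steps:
C = -134102/18783 (C = -8 + (-1443 + 17605)/(46030 - 27247) = -8 + 16162/18783 = -134102/18783 ≈ -7.1395)
1/(C - 39905) = 1/(-134102/18783 - 39905) = 1/(-749669717/18783) = -18783/749669717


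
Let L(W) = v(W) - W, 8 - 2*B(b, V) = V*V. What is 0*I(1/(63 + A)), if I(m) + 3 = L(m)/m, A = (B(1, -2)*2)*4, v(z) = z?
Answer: 0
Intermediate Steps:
B(b, V) = 4 - V**2/2 (B(b, V) = 4 - V*V/2 = 4 - V**2/2)
A = 16 (A = ((4 - 1/2*(-2)**2)*2)*4 = ((4 - 1/2*4)*2)*4 = ((4 - 2)*2)*4 = (2*2)*4 = 4*4 = 16)
L(W) = 0 (L(W) = W - W = 0)
I(m) = -3 (I(m) = -3 + 0/m = -3 + 0 = -3)
0*I(1/(63 + A)) = 0*(-3) = 0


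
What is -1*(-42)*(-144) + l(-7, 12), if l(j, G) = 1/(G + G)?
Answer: -145151/24 ≈ -6048.0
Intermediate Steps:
l(j, G) = 1/(2*G)
-1*(-42)*(-144) + l(-7, 12) = -1*(-42)*(-144) + (½)/12 = 42*(-144) + (½)*(1/12) = -6048 + 1/24 = -145151/24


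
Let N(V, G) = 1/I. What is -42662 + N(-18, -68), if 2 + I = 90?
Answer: -3754255/88 ≈ -42662.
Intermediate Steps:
I = 88 (I = -2 + 90 = 88)
N(V, G) = 1/88
-42662 + N(-18, -68) = -42662 + 1/88 = -3754255/88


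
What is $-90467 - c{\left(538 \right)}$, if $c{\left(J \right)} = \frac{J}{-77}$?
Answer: $- \frac{6965421}{77} \approx -90460.0$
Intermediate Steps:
$c{\left(J \right)} = - \frac{J}{77}$ ($c{\left(J \right)} = J \left(- \frac{1}{77}\right) = - \frac{J}{77}$)
$-90467 - c{\left(538 \right)} = -90467 - \left(- \frac{1}{77}\right) 538 = -90467 - - \frac{538}{77} = -90467 + \frac{538}{77} = - \frac{6965421}{77}$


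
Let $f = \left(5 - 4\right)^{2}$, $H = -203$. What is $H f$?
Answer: $-203$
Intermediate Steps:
$f = 1$ ($f = 1^{2} = 1$)
$H f = \left(-203\right) 1 = -203$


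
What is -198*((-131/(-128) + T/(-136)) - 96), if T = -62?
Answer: 20362023/1088 ≈ 18715.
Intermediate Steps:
-198*((-131/(-128) + T/(-136)) - 96) = -198*((-131/(-128) - 62/(-136)) - 96) = -198*((-131*(-1/128) - 62*(-1/136)) - 96) = -198*((131/128 + 31/68) - 96) = -198*(3219/2176 - 96) = -198*(-205677/2176) = 20362023/1088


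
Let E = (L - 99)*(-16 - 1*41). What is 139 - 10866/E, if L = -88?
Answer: 490245/3553 ≈ 137.98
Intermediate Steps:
E = 10659 (E = (-88 - 99)*(-16 - 1*41) = -187*(-16 - 41) = -187*(-57) = 10659)
139 - 10866/E = 139 - 10866/10659 = 139 - 10866*1/10659 = 139 - 3622/3553 = 490245/3553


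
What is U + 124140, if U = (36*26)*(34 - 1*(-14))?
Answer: 169068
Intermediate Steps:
U = 44928 (U = 936*(34 + 14) = 936*48 = 44928)
U + 124140 = 44928 + 124140 = 169068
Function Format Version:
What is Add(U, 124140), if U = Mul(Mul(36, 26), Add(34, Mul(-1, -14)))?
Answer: 169068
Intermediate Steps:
U = 44928 (U = Mul(936, Add(34, 14)) = Mul(936, 48) = 44928)
Add(U, 124140) = Add(44928, 124140) = 169068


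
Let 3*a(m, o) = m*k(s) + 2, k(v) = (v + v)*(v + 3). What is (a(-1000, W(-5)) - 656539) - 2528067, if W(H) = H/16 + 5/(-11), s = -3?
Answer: -9553816/3 ≈ -3.1846e+6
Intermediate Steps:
k(v) = 2*v*(3 + v) (k(v) = (2*v)*(3 + v) = 2*v*(3 + v))
W(H) = -5/11 + H/16 (W(H) = H*(1/16) + 5*(-1/11) = H/16 - 5/11 = -5/11 + H/16)
a(m, o) = ⅔ (a(m, o) = (m*(2*(-3)*(3 - 3)) + 2)/3 = (m*(2*(-3)*0) + 2)/3 = (m*0 + 2)/3 = (0 + 2)/3 = (⅓)*2 = ⅔)
(a(-1000, W(-5)) - 656539) - 2528067 = (⅔ - 656539) - 2528067 = -1969615/3 - 2528067 = -9553816/3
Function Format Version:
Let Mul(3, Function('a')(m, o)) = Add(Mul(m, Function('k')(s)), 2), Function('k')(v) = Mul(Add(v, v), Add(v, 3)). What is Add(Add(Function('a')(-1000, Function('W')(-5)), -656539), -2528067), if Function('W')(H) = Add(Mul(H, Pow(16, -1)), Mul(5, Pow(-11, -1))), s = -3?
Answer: Rational(-9553816, 3) ≈ -3.1846e+6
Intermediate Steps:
Function('k')(v) = Mul(2, v, Add(3, v)) (Function('k')(v) = Mul(Mul(2, v), Add(3, v)) = Mul(2, v, Add(3, v)))
Function('W')(H) = Add(Rational(-5, 11), Mul(Rational(1, 16), H)) (Function('W')(H) = Add(Mul(H, Rational(1, 16)), Mul(5, Rational(-1, 11))) = Add(Mul(Rational(1, 16), H), Rational(-5, 11)) = Add(Rational(-5, 11), Mul(Rational(1, 16), H)))
Function('a')(m, o) = Rational(2, 3) (Function('a')(m, o) = Mul(Rational(1, 3), Add(Mul(m, Mul(2, -3, Add(3, -3))), 2)) = Mul(Rational(1, 3), Add(Mul(m, Mul(2, -3, 0)), 2)) = Mul(Rational(1, 3), Add(Mul(m, 0), 2)) = Mul(Rational(1, 3), Add(0, 2)) = Mul(Rational(1, 3), 2) = Rational(2, 3))
Add(Add(Function('a')(-1000, Function('W')(-5)), -656539), -2528067) = Add(Add(Rational(2, 3), -656539), -2528067) = Add(Rational(-1969615, 3), -2528067) = Rational(-9553816, 3)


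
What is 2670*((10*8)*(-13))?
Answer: -2776800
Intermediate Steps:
2670*((10*8)*(-13)) = 2670*(80*(-13)) = 2670*(-1040) = -2776800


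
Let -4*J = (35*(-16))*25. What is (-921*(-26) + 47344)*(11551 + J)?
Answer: 1072985790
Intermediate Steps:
J = 3500 (J = -35*(-16)*25/4 = -(-140)*25 = -¼*(-14000) = 3500)
(-921*(-26) + 47344)*(11551 + J) = (-921*(-26) + 47344)*(11551 + 3500) = (23946 + 47344)*15051 = 71290*15051 = 1072985790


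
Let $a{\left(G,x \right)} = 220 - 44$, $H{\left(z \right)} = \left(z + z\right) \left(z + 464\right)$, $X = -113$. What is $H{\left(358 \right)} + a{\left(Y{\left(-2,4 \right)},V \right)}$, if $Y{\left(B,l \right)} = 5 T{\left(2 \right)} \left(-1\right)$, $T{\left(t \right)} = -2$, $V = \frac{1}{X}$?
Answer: $588728$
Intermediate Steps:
$V = - \frac{1}{113}$ ($V = \frac{1}{-113} = - \frac{1}{113} \approx -0.0088496$)
$Y{\left(B,l \right)} = 10$ ($Y{\left(B,l \right)} = 5 \left(-2\right) \left(-1\right) = \left(-10\right) \left(-1\right) = 10$)
$H{\left(z \right)} = 2 z \left(464 + z\right)$
$a{\left(G,x \right)} = 176$ ($a{\left(G,x \right)} = 220 - 44 = 176$)
$H{\left(358 \right)} + a{\left(Y{\left(-2,4 \right)},V \right)} = 2 \cdot 358 \left(464 + 358\right) + 176 = 2 \cdot 358 \cdot 822 + 176 = 588552 + 176 = 588728$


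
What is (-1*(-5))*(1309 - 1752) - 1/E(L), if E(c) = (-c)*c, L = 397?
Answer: -349103934/157609 ≈ -2215.0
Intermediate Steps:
E(c) = -c²
(-1*(-5))*(1309 - 1752) - 1/E(L) = (-1*(-5))*(1309 - 1752) - 1/((-1*397²)) = 5*(-443) - 1/((-1*157609)) = -2215 - 1/(-157609) = -2215 - 1*(-1/157609) = -2215 + 1/157609 = -349103934/157609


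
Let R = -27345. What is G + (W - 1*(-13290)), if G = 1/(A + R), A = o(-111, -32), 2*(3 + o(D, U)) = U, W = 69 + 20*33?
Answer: 383615915/27364 ≈ 14019.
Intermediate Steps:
W = 729 (W = 69 + 660 = 729)
o(D, U) = -3 + U/2
A = -19 (A = -3 + (½)*(-32) = -3 - 16 = -19)
G = -1/27364 (G = 1/(-19 - 27345) = 1/(-27364) = -1/27364 ≈ -3.6544e-5)
G + (W - 1*(-13290)) = -1/27364 + (729 - 1*(-13290)) = -1/27364 + (729 + 13290) = -1/27364 + 14019 = 383615915/27364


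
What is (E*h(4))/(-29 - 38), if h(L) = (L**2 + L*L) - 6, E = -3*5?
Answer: 390/67 ≈ 5.8209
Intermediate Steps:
E = -15
h(L) = -6 + 2*L**2 (h(L) = (L**2 + L**2) - 6 = 2*L**2 - 6 = -6 + 2*L**2)
(E*h(4))/(-29 - 38) = (-15*(-6 + 2*4**2))/(-29 - 38) = -15*(-6 + 2*16)/(-67) = -15*(-6 + 32)*(-1/67) = -15*26*(-1/67) = -390*(-1/67) = 390/67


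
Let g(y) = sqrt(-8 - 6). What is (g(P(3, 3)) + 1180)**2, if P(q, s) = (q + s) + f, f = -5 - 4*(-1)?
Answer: (1180 + I*sqrt(14))**2 ≈ 1.3924e+6 + 8830.0*I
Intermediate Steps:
f = -1 (f = -5 + 4 = -1)
P(q, s) = -1 + q + s (P(q, s) = (q + s) - 1 = -1 + q + s)
g(y) = I*sqrt(14) (g(y) = sqrt(-14) = I*sqrt(14))
(g(P(3, 3)) + 1180)**2 = (I*sqrt(14) + 1180)**2 = (1180 + I*sqrt(14))**2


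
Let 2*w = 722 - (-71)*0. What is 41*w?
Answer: 14801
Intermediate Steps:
w = 361 (w = (722 - (-71)*0)/2 = (722 - 1*0)/2 = (722 + 0)/2 = (½)*722 = 361)
41*w = 41*361 = 14801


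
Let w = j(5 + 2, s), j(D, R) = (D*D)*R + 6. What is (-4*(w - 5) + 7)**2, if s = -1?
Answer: 39601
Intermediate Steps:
j(D, R) = 6 + R*D**2 (j(D, R) = D**2*R + 6 = R*D**2 + 6 = 6 + R*D**2)
w = -43 (w = 6 - (5 + 2)**2 = 6 - 1*7**2 = 6 - 1*49 = 6 - 49 = -43)
(-4*(w - 5) + 7)**2 = (-4*(-43 - 5) + 7)**2 = (-4*(-48) + 7)**2 = (192 + 7)**2 = 199**2 = 39601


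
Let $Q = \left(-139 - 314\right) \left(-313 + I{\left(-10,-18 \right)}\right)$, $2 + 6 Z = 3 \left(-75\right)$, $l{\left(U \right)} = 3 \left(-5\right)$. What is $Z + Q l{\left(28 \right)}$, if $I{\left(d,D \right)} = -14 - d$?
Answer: $- \frac{12924317}{6} \approx -2.1541 \cdot 10^{6}$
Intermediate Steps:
$l{\left(U \right)} = -15$
$Z = - \frac{227}{6}$ ($Z = - \frac{1}{3} + \frac{3 \left(-75\right)}{6} = - \frac{1}{3} + \frac{1}{6} \left(-225\right) = - \frac{1}{3} - \frac{75}{2} = - \frac{227}{6} \approx -37.833$)
$Q = 143601$ ($Q = \left(-139 - 314\right) \left(-313 - 4\right) = - 453 \left(-313 + \left(-14 + 10\right)\right) = - 453 \left(-313 - 4\right) = \left(-453\right) \left(-317\right) = 143601$)
$Z + Q l{\left(28 \right)} = - \frac{227}{6} + 143601 \left(-15\right) = - \frac{227}{6} - 2154015 = - \frac{12924317}{6}$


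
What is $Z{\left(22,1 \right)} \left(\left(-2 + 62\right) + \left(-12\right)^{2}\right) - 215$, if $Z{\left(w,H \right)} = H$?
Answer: $-11$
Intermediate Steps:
$Z{\left(22,1 \right)} \left(\left(-2 + 62\right) + \left(-12\right)^{2}\right) - 215 = 1 \left(\left(-2 + 62\right) + \left(-12\right)^{2}\right) - 215 = 1 \left(60 + 144\right) - 215 = 1 \cdot 204 - 215 = 204 - 215 = -11$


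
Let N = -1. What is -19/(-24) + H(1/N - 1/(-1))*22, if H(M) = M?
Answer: 19/24 ≈ 0.79167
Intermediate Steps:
-19/(-24) + H(1/N - 1/(-1))*22 = -19/(-24) + (1/(-1) - 1/(-1))*22 = -19*(-1/24) + (1*(-1) - 1*(-1))*22 = 19/24 + (-1 + 1)*22 = 19/24 + 0*22 = 19/24 + 0 = 19/24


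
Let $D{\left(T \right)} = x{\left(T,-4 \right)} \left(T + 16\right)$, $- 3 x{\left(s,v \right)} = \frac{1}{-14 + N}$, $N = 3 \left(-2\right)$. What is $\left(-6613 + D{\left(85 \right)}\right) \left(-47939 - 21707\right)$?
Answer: $\frac{13813552817}{30} \approx 4.6045 \cdot 10^{8}$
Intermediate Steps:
$N = -6$
$x{\left(s,v \right)} = \frac{1}{60}$ ($x{\left(s,v \right)} = - \frac{1}{3 \left(-14 - 6\right)} = - \frac{1}{3 \left(-20\right)} = \left(- \frac{1}{3}\right) \left(- \frac{1}{20}\right) = \frac{1}{60}$)
$D{\left(T \right)} = \frac{4}{15} + \frac{T}{60}$ ($D{\left(T \right)} = \frac{T + 16}{60} = \frac{16 + T}{60} = \frac{4}{15} + \frac{T}{60}$)
$\left(-6613 + D{\left(85 \right)}\right) \left(-47939 - 21707\right) = \left(-6613 + \left(\frac{4}{15} + \frac{1}{60} \cdot 85\right)\right) \left(-47939 - 21707\right) = \left(-6613 + \left(\frac{4}{15} + \frac{17}{12}\right)\right) \left(-69646\right) = \left(-6613 + \frac{101}{60}\right) \left(-69646\right) = \left(- \frac{396679}{60}\right) \left(-69646\right) = \frac{13813552817}{30}$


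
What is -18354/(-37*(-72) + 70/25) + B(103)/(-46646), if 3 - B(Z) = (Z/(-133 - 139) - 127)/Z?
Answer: -59964884846925/8712664518112 ≈ -6.8825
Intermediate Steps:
B(Z) = 3 - (-127 - Z/272)/Z (B(Z) = 3 - (Z/(-133 - 139) - 127)/Z = 3 - (Z/(-272) - 127)/Z = 3 - (-Z/272 - 127)/Z = 3 - (-127 - Z/272)/Z)
-18354/(-37*(-72) + 70/25) + B(103)/(-46646) = -18354/(-37*(-72) + 70/25) + (817/272 + 127/103)/(-46646) = -18354/(2664 + 70*(1/25)) + (817/272 + 127*(1/103))*(-1/46646) = -18354/(2664 + 14/5) + (817/272 + 127/103)*(-1/46646) = -18354/13334/5 + (118695/28016)*(-1/46646) = -18354*5/13334 - 118695/1306834336 = -45885/6667 - 118695/1306834336 = -59964884846925/8712664518112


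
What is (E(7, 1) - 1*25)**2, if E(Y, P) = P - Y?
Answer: 961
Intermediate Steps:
(E(7, 1) - 1*25)**2 = ((1 - 1*7) - 1*25)**2 = ((1 - 7) - 25)**2 = (-6 - 25)**2 = (-31)**2 = 961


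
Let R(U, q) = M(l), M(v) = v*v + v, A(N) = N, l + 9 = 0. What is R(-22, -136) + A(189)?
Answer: 261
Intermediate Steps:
l = -9 (l = -9 + 0 = -9)
M(v) = v + v**2 (M(v) = v**2 + v = v + v**2)
R(U, q) = 72 (R(U, q) = -9*(1 - 9) = -9*(-8) = 72)
R(-22, -136) + A(189) = 72 + 189 = 261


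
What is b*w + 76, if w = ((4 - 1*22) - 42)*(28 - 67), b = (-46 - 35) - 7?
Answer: -205844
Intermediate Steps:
b = -88 (b = -81 - 7 = -88)
w = 2340 (w = ((4 - 22) - 42)*(-39) = (-18 - 42)*(-39) = -60*(-39) = 2340)
b*w + 76 = -88*2340 + 76 = -205920 + 76 = -205844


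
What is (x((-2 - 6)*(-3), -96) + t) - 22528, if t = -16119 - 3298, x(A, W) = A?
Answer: -41921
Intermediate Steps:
t = -19417
(x((-2 - 6)*(-3), -96) + t) - 22528 = ((-2 - 6)*(-3) - 19417) - 22528 = (-8*(-3) - 19417) - 22528 = (24 - 19417) - 22528 = -19393 - 22528 = -41921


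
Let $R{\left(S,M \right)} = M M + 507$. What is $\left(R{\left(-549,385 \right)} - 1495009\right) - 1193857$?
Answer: $-2540134$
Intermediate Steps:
$R{\left(S,M \right)} = 507 + M^{2}$ ($R{\left(S,M \right)} = M^{2} + 507 = 507 + M^{2}$)
$\left(R{\left(-549,385 \right)} - 1495009\right) - 1193857 = \left(\left(507 + 385^{2}\right) - 1495009\right) - 1193857 = \left(\left(507 + 148225\right) - 1495009\right) - 1193857 = \left(148732 - 1495009\right) - 1193857 = -1346277 - 1193857 = -2540134$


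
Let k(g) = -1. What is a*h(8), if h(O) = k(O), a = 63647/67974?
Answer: -63647/67974 ≈ -0.93634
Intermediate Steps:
a = 63647/67974 (a = 63647*(1/67974) = 63647/67974 ≈ 0.93634)
h(O) = -1
a*h(8) = (63647/67974)*(-1) = -63647/67974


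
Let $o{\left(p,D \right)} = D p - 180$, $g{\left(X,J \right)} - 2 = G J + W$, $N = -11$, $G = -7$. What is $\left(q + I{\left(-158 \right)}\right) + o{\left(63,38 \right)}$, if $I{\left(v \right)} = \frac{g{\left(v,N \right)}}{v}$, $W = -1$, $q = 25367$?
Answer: $\frac{2178860}{79} \approx 27581.0$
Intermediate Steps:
$g{\left(X,J \right)} = 1 - 7 J$ ($g{\left(X,J \right)} = 2 - \left(1 + 7 J\right) = 1 - 7 J$)
$I{\left(v \right)} = \frac{78}{v}$ ($I{\left(v \right)} = \frac{1 - -77}{v} = \frac{1 + 77}{v} = \frac{78}{v}$)
$o{\left(p,D \right)} = -180 + D p$
$\left(q + I{\left(-158 \right)}\right) + o{\left(63,38 \right)} = \left(25367 + \frac{78}{-158}\right) + \left(-180 + 38 \cdot 63\right) = \left(25367 + 78 \left(- \frac{1}{158}\right)\right) + \left(-180 + 2394\right) = \left(25367 - \frac{39}{79}\right) + 2214 = \frac{2003954}{79} + 2214 = \frac{2178860}{79}$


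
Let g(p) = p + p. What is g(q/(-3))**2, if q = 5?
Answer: 100/9 ≈ 11.111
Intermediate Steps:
g(p) = 2*p
g(q/(-3))**2 = (2*(5/(-3)))**2 = (2*(5*(-1/3)))**2 = (2*(-5/3))**2 = (-10/3)**2 = 100/9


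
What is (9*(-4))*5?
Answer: -180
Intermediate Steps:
(9*(-4))*5 = -36*5 = -180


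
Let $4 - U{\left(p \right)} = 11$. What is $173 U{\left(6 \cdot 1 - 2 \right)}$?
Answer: $-1211$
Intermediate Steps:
$U{\left(p \right)} = -7$ ($U{\left(p \right)} = 4 - 11 = -7$)
$173 U{\left(6 \cdot 1 - 2 \right)} = 173 \left(-7\right) = -1211$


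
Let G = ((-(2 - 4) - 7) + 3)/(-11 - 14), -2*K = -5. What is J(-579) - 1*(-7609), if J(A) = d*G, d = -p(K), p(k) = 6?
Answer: 190213/25 ≈ 7608.5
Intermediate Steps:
K = 5/2 (K = -½*(-5) = 5/2 ≈ 2.5000)
d = -6 (d = -1*6 = -6)
G = 2/25 (G = ((-1*(-2) - 7) + 3)/(-25) = ((2 - 7) + 3)*(-1/25) = (-5 + 3)*(-1/25) = -2*(-1/25) = 2/25 ≈ 0.080000)
J(A) = -12/25 (J(A) = -6*2/25 = -12/25)
J(-579) - 1*(-7609) = -12/25 - 1*(-7609) = -12/25 + 7609 = 190213/25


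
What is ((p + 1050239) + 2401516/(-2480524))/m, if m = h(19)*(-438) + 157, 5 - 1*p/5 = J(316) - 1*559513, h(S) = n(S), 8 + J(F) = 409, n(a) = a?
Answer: -476982816513/1012673923 ≈ -471.01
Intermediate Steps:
J(F) = 401 (J(F) = -8 + 409 = 401)
h(S) = S
p = 2795585 (p = 25 - 5*(401 - 1*559513) = 25 - 5*(401 - 559513) = 25 - 5*(-559112) = 25 + 2795560 = 2795585)
m = -8165 (m = 19*(-438) + 157 = -8322 + 157 = -8165)
((p + 1050239) + 2401516/(-2480524))/m = ((2795585 + 1050239) + 2401516/(-2480524))/(-8165) = (3845824 + 2401516*(-1/2480524))*(-1/8165) = (3845824 - 600379/620131)*(-1/8165) = (2384914082565/620131)*(-1/8165) = -476982816513/1012673923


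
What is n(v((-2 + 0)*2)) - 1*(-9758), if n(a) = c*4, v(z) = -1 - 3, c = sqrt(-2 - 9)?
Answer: 9758 + 4*I*sqrt(11) ≈ 9758.0 + 13.266*I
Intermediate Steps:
c = I*sqrt(11) (c = sqrt(-11) = I*sqrt(11) ≈ 3.3166*I)
v(z) = -4
n(a) = 4*I*sqrt(11) (n(a) = (I*sqrt(11))*4 = 4*I*sqrt(11))
n(v((-2 + 0)*2)) - 1*(-9758) = 4*I*sqrt(11) - 1*(-9758) = 4*I*sqrt(11) + 9758 = 9758 + 4*I*sqrt(11)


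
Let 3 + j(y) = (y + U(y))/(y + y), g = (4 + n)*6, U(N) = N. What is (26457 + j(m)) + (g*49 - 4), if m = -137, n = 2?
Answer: 28215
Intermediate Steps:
g = 36 (g = (4 + 2)*6 = 6*6 = 36)
j(y) = -2 (j(y) = -3 + (y + y)/(y + y) = -3 + (2*y)/((2*y)) = -3 + (2*y)*(1/(2*y)) = -3 + 1 = -2)
(26457 + j(m)) + (g*49 - 4) = (26457 - 2) + (36*49 - 4) = 26455 + (1764 - 4) = 26455 + 1760 = 28215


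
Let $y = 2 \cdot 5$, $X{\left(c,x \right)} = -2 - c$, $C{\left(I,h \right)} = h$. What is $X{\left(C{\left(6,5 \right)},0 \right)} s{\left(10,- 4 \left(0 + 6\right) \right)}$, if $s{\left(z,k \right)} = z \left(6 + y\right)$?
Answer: $-1120$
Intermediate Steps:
$y = 10$
$s{\left(z,k \right)} = 16 z$ ($s{\left(z,k \right)} = z \left(6 + 10\right) = z 16 = 16 z$)
$X{\left(C{\left(6,5 \right)},0 \right)} s{\left(10,- 4 \left(0 + 6\right) \right)} = \left(-2 - 5\right) 16 \cdot 10 = \left(-2 - 5\right) 160 = \left(-7\right) 160 = -1120$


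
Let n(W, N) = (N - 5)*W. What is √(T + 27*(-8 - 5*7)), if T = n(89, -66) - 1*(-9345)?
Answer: √1865 ≈ 43.186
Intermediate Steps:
n(W, N) = W*(-5 + N) (n(W, N) = (-5 + N)*W = W*(-5 + N))
T = 3026 (T = 89*(-5 - 66) - 1*(-9345) = 89*(-71) + 9345 = -6319 + 9345 = 3026)
√(T + 27*(-8 - 5*7)) = √(3026 + 27*(-8 - 5*7)) = √(3026 + 27*(-8 - 35)) = √(3026 + 27*(-43)) = √(3026 - 1161) = √1865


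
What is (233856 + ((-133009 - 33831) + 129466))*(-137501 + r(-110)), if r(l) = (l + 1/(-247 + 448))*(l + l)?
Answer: -1491542083174/67 ≈ -2.2262e+10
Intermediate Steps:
r(l) = 2*l*(1/201 + l) (r(l) = (l + 1/201)*(2*l) = (1/201 + l)*(2*l) = 2*l*(1/201 + l))
(233856 + ((-133009 - 33831) + 129466))*(-137501 + r(-110)) = (233856 + ((-133009 - 33831) + 129466))*(-137501 + (2/201)*(-110)*(1 + 201*(-110))) = (233856 + (-166840 + 129466))*(-137501 + (2/201)*(-110)*(1 - 22110)) = (233856 - 37374)*(-137501 + (2/201)*(-110)*(-22109)) = 196482*(-137501 + 4863980/201) = 196482*(-22773721/201) = -1491542083174/67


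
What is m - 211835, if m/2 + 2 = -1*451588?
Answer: -1115015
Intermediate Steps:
m = -903180 (m = -4 + 2*(-1*451588) = -4 + 2*(-451588) = -4 - 903176 = -903180)
m - 211835 = -903180 - 211835 = -1115015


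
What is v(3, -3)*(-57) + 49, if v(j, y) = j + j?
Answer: -293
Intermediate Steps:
v(j, y) = 2*j
v(3, -3)*(-57) + 49 = (2*3)*(-57) + 49 = 6*(-57) + 49 = -342 + 49 = -293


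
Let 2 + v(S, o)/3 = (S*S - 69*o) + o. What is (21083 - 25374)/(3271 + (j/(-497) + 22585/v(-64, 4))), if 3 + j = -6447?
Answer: -3493243026/2675043941 ≈ -1.3059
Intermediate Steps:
j = -6450 (j = -3 - 6447 = -6450)
v(S, o) = -6 - 204*o + 3*S² (v(S, o) = -6 + 3*((S*S - 69*o) + o) = -6 + 3*((S² - 69*o) + o) = -6 + 3*(S² - 68*o) = -6 + (-204*o + 3*S²) = -6 - 204*o + 3*S²)
(21083 - 25374)/(3271 + (j/(-497) + 22585/v(-64, 4))) = (21083 - 25374)/(3271 + (-6450/(-497) + 22585/(-6 - 204*4 + 3*(-64)²))) = -4291/(3271 + (-6450*(-1/497) + 22585/(-6 - 816 + 3*4096))) = -4291/(3271 + (6450/497 + 22585/(-6 - 816 + 12288))) = -4291/(3271 + (6450/497 + 22585/11466)) = -4291/(3271 + 12168635/814086) = -4291/2675043941/814086 = -4291*814086/2675043941 = -3493243026/2675043941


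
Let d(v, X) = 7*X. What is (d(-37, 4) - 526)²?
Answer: 248004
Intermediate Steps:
(d(-37, 4) - 526)² = (7*4 - 526)² = (28 - 526)² = (-498)² = 248004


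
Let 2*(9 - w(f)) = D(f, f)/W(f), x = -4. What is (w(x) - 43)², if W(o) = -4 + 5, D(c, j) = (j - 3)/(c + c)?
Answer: 303601/256 ≈ 1185.9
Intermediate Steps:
D(c, j) = (-3 + j)/(2*c) (D(c, j) = (-3 + j)/((2*c)) = (-3 + j)*(1/(2*c)) = (-3 + j)/(2*c))
W(o) = 1
w(f) = 9 - (-3 + f)/(4*f) (w(f) = 9 - (-3 + f)/(2*f)/(2*1) = 9 - (-3 + f)/(2*f)/2 = 9 - (-3 + f)/(4*f))
(w(x) - 43)² = ((¼)*(3 + 35*(-4))/(-4) - 43)² = ((¼)*(-¼)*(3 - 140) - 43)² = ((¼)*(-¼)*(-137) - 43)² = (137/16 - 43)² = (-551/16)² = 303601/256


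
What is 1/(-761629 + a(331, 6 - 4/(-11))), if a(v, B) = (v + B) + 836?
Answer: -11/8365012 ≈ -1.3150e-6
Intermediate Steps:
a(v, B) = 836 + B + v (a(v, B) = (B + v) + 836 = 836 + B + v)
1/(-761629 + a(331, 6 - 4/(-11))) = 1/(-761629 + (836 + (6 - 4/(-11)) + 331)) = 1/(-761629 + (836 + (6 - 4*(-1/11)) + 331)) = 1/(-761629 + (836 + (6 + 4/11) + 331)) = 1/(-761629 + (836 + 70/11 + 331)) = 1/(-761629 + 12907/11) = 1/(-8365012/11) = -11/8365012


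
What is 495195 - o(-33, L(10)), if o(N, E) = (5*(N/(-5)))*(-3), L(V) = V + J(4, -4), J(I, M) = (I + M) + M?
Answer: 495294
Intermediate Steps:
J(I, M) = I + 2*M
L(V) = -4 + V (L(V) = V + (4 + 2*(-4)) = V + (4 - 8) = V - 4 = -4 + V)
o(N, E) = 3*N (o(N, E) = (5*(N*(-1/5)))*(-3) = (5*(-N/5))*(-3) = -N*(-3) = 3*N)
495195 - o(-33, L(10)) = 495195 - 3*(-33) = 495195 - 1*(-99) = 495195 + 99 = 495294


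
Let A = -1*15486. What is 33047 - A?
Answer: 48533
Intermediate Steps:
A = -15486
33047 - A = 33047 - 1*(-15486) = 33047 + 15486 = 48533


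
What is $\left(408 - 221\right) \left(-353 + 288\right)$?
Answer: $-12155$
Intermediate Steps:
$\left(408 - 221\right) \left(-353 + 288\right) = 187 \left(-65\right) = -12155$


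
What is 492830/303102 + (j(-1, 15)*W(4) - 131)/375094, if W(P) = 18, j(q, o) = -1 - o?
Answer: 92365288141/56845870794 ≈ 1.6248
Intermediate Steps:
492830/303102 + (j(-1, 15)*W(4) - 131)/375094 = 492830/303102 + ((-1 - 1*15)*18 - 131)/375094 = 492830*(1/303102) + ((-1 - 15)*18 - 131)*(1/375094) = 246415/151551 + (-16*18 - 131)*(1/375094) = 246415/151551 + (-288 - 131)*(1/375094) = 246415/151551 - 419*1/375094 = 246415/151551 - 419/375094 = 92365288141/56845870794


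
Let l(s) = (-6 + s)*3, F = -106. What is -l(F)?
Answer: 336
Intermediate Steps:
l(s) = -18 + 3*s
-l(F) = -(-18 + 3*(-106)) = -(-18 - 318) = -1*(-336) = 336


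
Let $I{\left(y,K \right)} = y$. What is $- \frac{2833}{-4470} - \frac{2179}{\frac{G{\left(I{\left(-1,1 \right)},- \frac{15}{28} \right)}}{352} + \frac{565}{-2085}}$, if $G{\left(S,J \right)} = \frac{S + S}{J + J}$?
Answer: $\frac{595752384217}{72633030} \approx 8202.2$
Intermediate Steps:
$G{\left(S,J \right)} = \frac{S}{J}$ ($G{\left(S,J \right)} = \frac{2 S}{2 J} = 2 S \frac{1}{2 J} = \frac{S}{J}$)
$- \frac{2833}{-4470} - \frac{2179}{\frac{G{\left(I{\left(-1,1 \right)},- \frac{15}{28} \right)}}{352} + \frac{565}{-2085}} = - \frac{2833}{-4470} - \frac{2179}{\frac{\left(-1\right) \frac{1}{\left(-15\right) \frac{1}{28}}}{352} + \frac{565}{-2085}} = \left(-2833\right) \left(- \frac{1}{4470}\right) - \frac{2179}{- \frac{1}{\left(-15\right) \frac{1}{28}} \cdot \frac{1}{352} + 565 \left(- \frac{1}{2085}\right)} = \frac{2833}{4470} - \frac{2179}{- \frac{1}{- \frac{15}{28}} \cdot \frac{1}{352} - \frac{113}{417}} = \frac{2833}{4470} - \frac{2179}{\left(-1\right) \left(- \frac{28}{15}\right) \frac{1}{352} - \frac{113}{417}} = \frac{2833}{4470} - \frac{2179}{\frac{28}{15} \cdot \frac{1}{352} - \frac{113}{417}} = \frac{2833}{4470} - \frac{2179}{\frac{7}{1320} - \frac{113}{417}} = \frac{2833}{4470} - \frac{2179}{- \frac{16249}{61160}} = \frac{2833}{4470} - - \frac{133267640}{16249} = \frac{2833}{4470} + \frac{133267640}{16249} = \frac{595752384217}{72633030}$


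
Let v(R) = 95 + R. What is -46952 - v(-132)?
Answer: -46915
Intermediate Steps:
-46952 - v(-132) = -46952 - (95 - 132) = -46952 - 1*(-37) = -46952 + 37 = -46915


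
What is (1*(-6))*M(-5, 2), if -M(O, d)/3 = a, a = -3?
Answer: -54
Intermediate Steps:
M(O, d) = 9 (M(O, d) = -3*(-3) = 9)
(1*(-6))*M(-5, 2) = (1*(-6))*9 = -6*9 = -54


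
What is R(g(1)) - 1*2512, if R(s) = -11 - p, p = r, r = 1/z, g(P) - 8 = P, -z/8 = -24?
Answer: -484417/192 ≈ -2523.0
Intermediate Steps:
z = 192 (z = -8*(-24) = 192)
g(P) = 8 + P
r = 1/192 ≈ 0.0052083
p = 1/192 ≈ 0.0052083
R(s) = -2113/192 (R(s) = -11 - 1*1/192 = -11 - 1/192 = -2113/192)
R(g(1)) - 1*2512 = -2113/192 - 1*2512 = -2113/192 - 2512 = -484417/192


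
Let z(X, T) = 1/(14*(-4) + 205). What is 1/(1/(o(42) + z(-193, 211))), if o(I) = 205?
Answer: 30546/149 ≈ 205.01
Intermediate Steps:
z(X, T) = 1/149 (z(X, T) = 1/(-56 + 205) = 1/149)
1/(1/(o(42) + z(-193, 211))) = 1/(1/(205 + 1/149)) = 1/(1/(30546/149)) = 1/(149/30546) = 30546/149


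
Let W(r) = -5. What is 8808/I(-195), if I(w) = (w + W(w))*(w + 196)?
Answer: -1101/25 ≈ -44.040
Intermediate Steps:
I(w) = (-5 + w)*(196 + w) (I(w) = (w - 5)*(w + 196) = (-5 + w)*(196 + w))
8808/I(-195) = 8808/(-980 + (-195)² + 191*(-195)) = 8808/(-980 + 38025 - 37245) = 8808/(-200) = 8808*(-1/200) = -1101/25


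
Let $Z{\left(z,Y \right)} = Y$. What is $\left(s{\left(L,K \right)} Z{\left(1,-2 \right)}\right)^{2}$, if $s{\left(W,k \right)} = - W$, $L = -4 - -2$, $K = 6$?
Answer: $16$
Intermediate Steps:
$L = -2$ ($L = -4 + 2 = -2$)
$\left(s{\left(L,K \right)} Z{\left(1,-2 \right)}\right)^{2} = \left(\left(-1\right) \left(-2\right) \left(-2\right)\right)^{2} = \left(2 \left(-2\right)\right)^{2} = \left(-4\right)^{2} = 16$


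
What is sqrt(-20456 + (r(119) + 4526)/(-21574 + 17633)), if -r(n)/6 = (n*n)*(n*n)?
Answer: 4*sqrt(276505955229)/3941 ≈ 533.71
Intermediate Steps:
r(n) = -6*n**4 (r(n) = -6*n*n*n*n = -6*n**2*n**2 = -6*n**4)
sqrt(-20456 + (r(119) + 4526)/(-21574 + 17633)) = sqrt(-20456 + (-6*119**4 + 4526)/(-21574 + 17633)) = sqrt(-20456 + (-6*200533921 + 4526)/(-3941)) = sqrt(-20456 + (-1203203526 + 4526)*(-1/3941)) = sqrt(-20456 - 1203199000*(-1/3941)) = sqrt(-20456 + 1203199000/3941) = sqrt(1122581904/3941) = 4*sqrt(276505955229)/3941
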